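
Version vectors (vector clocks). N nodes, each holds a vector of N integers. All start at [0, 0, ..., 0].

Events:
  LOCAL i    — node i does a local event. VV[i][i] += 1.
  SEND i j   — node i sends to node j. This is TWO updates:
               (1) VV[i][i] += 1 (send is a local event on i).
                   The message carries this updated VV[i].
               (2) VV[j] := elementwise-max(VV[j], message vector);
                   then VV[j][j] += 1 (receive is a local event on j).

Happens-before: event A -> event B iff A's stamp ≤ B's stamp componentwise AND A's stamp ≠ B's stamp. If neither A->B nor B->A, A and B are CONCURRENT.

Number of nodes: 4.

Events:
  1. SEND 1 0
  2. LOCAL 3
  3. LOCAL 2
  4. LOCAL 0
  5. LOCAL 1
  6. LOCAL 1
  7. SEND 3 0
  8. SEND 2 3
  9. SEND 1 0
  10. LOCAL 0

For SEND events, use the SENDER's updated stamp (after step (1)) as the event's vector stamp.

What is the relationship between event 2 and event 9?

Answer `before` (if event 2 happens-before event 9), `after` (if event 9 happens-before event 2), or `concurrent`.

Initial: VV[0]=[0, 0, 0, 0]
Initial: VV[1]=[0, 0, 0, 0]
Initial: VV[2]=[0, 0, 0, 0]
Initial: VV[3]=[0, 0, 0, 0]
Event 1: SEND 1->0: VV[1][1]++ -> VV[1]=[0, 1, 0, 0], msg_vec=[0, 1, 0, 0]; VV[0]=max(VV[0],msg_vec) then VV[0][0]++ -> VV[0]=[1, 1, 0, 0]
Event 2: LOCAL 3: VV[3][3]++ -> VV[3]=[0, 0, 0, 1]
Event 3: LOCAL 2: VV[2][2]++ -> VV[2]=[0, 0, 1, 0]
Event 4: LOCAL 0: VV[0][0]++ -> VV[0]=[2, 1, 0, 0]
Event 5: LOCAL 1: VV[1][1]++ -> VV[1]=[0, 2, 0, 0]
Event 6: LOCAL 1: VV[1][1]++ -> VV[1]=[0, 3, 0, 0]
Event 7: SEND 3->0: VV[3][3]++ -> VV[3]=[0, 0, 0, 2], msg_vec=[0, 0, 0, 2]; VV[0]=max(VV[0],msg_vec) then VV[0][0]++ -> VV[0]=[3, 1, 0, 2]
Event 8: SEND 2->3: VV[2][2]++ -> VV[2]=[0, 0, 2, 0], msg_vec=[0, 0, 2, 0]; VV[3]=max(VV[3],msg_vec) then VV[3][3]++ -> VV[3]=[0, 0, 2, 3]
Event 9: SEND 1->0: VV[1][1]++ -> VV[1]=[0, 4, 0, 0], msg_vec=[0, 4, 0, 0]; VV[0]=max(VV[0],msg_vec) then VV[0][0]++ -> VV[0]=[4, 4, 0, 2]
Event 10: LOCAL 0: VV[0][0]++ -> VV[0]=[5, 4, 0, 2]
Event 2 stamp: [0, 0, 0, 1]
Event 9 stamp: [0, 4, 0, 0]
[0, 0, 0, 1] <= [0, 4, 0, 0]? False
[0, 4, 0, 0] <= [0, 0, 0, 1]? False
Relation: concurrent

Answer: concurrent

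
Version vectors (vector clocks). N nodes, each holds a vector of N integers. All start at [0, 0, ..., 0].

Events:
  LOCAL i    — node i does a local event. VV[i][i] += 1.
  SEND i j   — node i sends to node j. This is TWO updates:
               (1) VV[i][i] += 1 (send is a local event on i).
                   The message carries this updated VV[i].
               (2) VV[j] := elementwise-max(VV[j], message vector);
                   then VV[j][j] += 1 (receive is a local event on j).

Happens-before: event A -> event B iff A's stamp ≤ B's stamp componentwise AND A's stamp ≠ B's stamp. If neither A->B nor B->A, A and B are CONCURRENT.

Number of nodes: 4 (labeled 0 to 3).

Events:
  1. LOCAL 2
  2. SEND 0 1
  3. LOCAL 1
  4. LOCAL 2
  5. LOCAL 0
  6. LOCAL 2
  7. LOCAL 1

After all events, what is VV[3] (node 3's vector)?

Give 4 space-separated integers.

Initial: VV[0]=[0, 0, 0, 0]
Initial: VV[1]=[0, 0, 0, 0]
Initial: VV[2]=[0, 0, 0, 0]
Initial: VV[3]=[0, 0, 0, 0]
Event 1: LOCAL 2: VV[2][2]++ -> VV[2]=[0, 0, 1, 0]
Event 2: SEND 0->1: VV[0][0]++ -> VV[0]=[1, 0, 0, 0], msg_vec=[1, 0, 0, 0]; VV[1]=max(VV[1],msg_vec) then VV[1][1]++ -> VV[1]=[1, 1, 0, 0]
Event 3: LOCAL 1: VV[1][1]++ -> VV[1]=[1, 2, 0, 0]
Event 4: LOCAL 2: VV[2][2]++ -> VV[2]=[0, 0, 2, 0]
Event 5: LOCAL 0: VV[0][0]++ -> VV[0]=[2, 0, 0, 0]
Event 6: LOCAL 2: VV[2][2]++ -> VV[2]=[0, 0, 3, 0]
Event 7: LOCAL 1: VV[1][1]++ -> VV[1]=[1, 3, 0, 0]
Final vectors: VV[0]=[2, 0, 0, 0]; VV[1]=[1, 3, 0, 0]; VV[2]=[0, 0, 3, 0]; VV[3]=[0, 0, 0, 0]

Answer: 0 0 0 0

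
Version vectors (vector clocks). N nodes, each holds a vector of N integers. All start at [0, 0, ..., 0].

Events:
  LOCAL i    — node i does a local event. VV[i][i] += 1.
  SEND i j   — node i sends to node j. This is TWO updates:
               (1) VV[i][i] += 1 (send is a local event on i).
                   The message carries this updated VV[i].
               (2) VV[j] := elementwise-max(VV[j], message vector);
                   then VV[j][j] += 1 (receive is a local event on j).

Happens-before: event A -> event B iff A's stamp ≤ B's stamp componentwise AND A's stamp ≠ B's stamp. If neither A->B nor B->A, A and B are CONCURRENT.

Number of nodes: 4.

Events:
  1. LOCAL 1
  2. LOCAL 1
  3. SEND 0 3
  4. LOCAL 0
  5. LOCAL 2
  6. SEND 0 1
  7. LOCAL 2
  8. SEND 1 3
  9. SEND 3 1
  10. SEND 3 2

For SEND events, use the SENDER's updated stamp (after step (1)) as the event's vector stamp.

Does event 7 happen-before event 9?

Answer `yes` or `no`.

Initial: VV[0]=[0, 0, 0, 0]
Initial: VV[1]=[0, 0, 0, 0]
Initial: VV[2]=[0, 0, 0, 0]
Initial: VV[3]=[0, 0, 0, 0]
Event 1: LOCAL 1: VV[1][1]++ -> VV[1]=[0, 1, 0, 0]
Event 2: LOCAL 1: VV[1][1]++ -> VV[1]=[0, 2, 0, 0]
Event 3: SEND 0->3: VV[0][0]++ -> VV[0]=[1, 0, 0, 0], msg_vec=[1, 0, 0, 0]; VV[3]=max(VV[3],msg_vec) then VV[3][3]++ -> VV[3]=[1, 0, 0, 1]
Event 4: LOCAL 0: VV[0][0]++ -> VV[0]=[2, 0, 0, 0]
Event 5: LOCAL 2: VV[2][2]++ -> VV[2]=[0, 0, 1, 0]
Event 6: SEND 0->1: VV[0][0]++ -> VV[0]=[3, 0, 0, 0], msg_vec=[3, 0, 0, 0]; VV[1]=max(VV[1],msg_vec) then VV[1][1]++ -> VV[1]=[3, 3, 0, 0]
Event 7: LOCAL 2: VV[2][2]++ -> VV[2]=[0, 0, 2, 0]
Event 8: SEND 1->3: VV[1][1]++ -> VV[1]=[3, 4, 0, 0], msg_vec=[3, 4, 0, 0]; VV[3]=max(VV[3],msg_vec) then VV[3][3]++ -> VV[3]=[3, 4, 0, 2]
Event 9: SEND 3->1: VV[3][3]++ -> VV[3]=[3, 4, 0, 3], msg_vec=[3, 4, 0, 3]; VV[1]=max(VV[1],msg_vec) then VV[1][1]++ -> VV[1]=[3, 5, 0, 3]
Event 10: SEND 3->2: VV[3][3]++ -> VV[3]=[3, 4, 0, 4], msg_vec=[3, 4, 0, 4]; VV[2]=max(VV[2],msg_vec) then VV[2][2]++ -> VV[2]=[3, 4, 3, 4]
Event 7 stamp: [0, 0, 2, 0]
Event 9 stamp: [3, 4, 0, 3]
[0, 0, 2, 0] <= [3, 4, 0, 3]? False. Equal? False. Happens-before: False

Answer: no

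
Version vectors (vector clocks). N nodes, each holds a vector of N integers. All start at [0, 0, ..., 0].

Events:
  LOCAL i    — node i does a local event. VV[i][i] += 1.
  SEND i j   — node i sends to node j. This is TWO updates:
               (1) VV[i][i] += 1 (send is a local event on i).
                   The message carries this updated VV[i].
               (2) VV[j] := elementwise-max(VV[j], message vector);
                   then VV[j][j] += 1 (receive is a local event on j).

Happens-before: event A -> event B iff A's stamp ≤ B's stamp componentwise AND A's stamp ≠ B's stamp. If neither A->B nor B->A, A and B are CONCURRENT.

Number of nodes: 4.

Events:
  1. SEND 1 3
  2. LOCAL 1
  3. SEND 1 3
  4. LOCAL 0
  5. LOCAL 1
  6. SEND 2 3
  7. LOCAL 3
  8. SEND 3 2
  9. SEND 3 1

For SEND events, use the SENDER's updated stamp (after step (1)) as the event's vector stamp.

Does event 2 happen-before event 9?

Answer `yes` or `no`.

Initial: VV[0]=[0, 0, 0, 0]
Initial: VV[1]=[0, 0, 0, 0]
Initial: VV[2]=[0, 0, 0, 0]
Initial: VV[3]=[0, 0, 0, 0]
Event 1: SEND 1->3: VV[1][1]++ -> VV[1]=[0, 1, 0, 0], msg_vec=[0, 1, 0, 0]; VV[3]=max(VV[3],msg_vec) then VV[3][3]++ -> VV[3]=[0, 1, 0, 1]
Event 2: LOCAL 1: VV[1][1]++ -> VV[1]=[0, 2, 0, 0]
Event 3: SEND 1->3: VV[1][1]++ -> VV[1]=[0, 3, 0, 0], msg_vec=[0, 3, 0, 0]; VV[3]=max(VV[3],msg_vec) then VV[3][3]++ -> VV[3]=[0, 3, 0, 2]
Event 4: LOCAL 0: VV[0][0]++ -> VV[0]=[1, 0, 0, 0]
Event 5: LOCAL 1: VV[1][1]++ -> VV[1]=[0, 4, 0, 0]
Event 6: SEND 2->3: VV[2][2]++ -> VV[2]=[0, 0, 1, 0], msg_vec=[0, 0, 1, 0]; VV[3]=max(VV[3],msg_vec) then VV[3][3]++ -> VV[3]=[0, 3, 1, 3]
Event 7: LOCAL 3: VV[3][3]++ -> VV[3]=[0, 3, 1, 4]
Event 8: SEND 3->2: VV[3][3]++ -> VV[3]=[0, 3, 1, 5], msg_vec=[0, 3, 1, 5]; VV[2]=max(VV[2],msg_vec) then VV[2][2]++ -> VV[2]=[0, 3, 2, 5]
Event 9: SEND 3->1: VV[3][3]++ -> VV[3]=[0, 3, 1, 6], msg_vec=[0, 3, 1, 6]; VV[1]=max(VV[1],msg_vec) then VV[1][1]++ -> VV[1]=[0, 5, 1, 6]
Event 2 stamp: [0, 2, 0, 0]
Event 9 stamp: [0, 3, 1, 6]
[0, 2, 0, 0] <= [0, 3, 1, 6]? True. Equal? False. Happens-before: True

Answer: yes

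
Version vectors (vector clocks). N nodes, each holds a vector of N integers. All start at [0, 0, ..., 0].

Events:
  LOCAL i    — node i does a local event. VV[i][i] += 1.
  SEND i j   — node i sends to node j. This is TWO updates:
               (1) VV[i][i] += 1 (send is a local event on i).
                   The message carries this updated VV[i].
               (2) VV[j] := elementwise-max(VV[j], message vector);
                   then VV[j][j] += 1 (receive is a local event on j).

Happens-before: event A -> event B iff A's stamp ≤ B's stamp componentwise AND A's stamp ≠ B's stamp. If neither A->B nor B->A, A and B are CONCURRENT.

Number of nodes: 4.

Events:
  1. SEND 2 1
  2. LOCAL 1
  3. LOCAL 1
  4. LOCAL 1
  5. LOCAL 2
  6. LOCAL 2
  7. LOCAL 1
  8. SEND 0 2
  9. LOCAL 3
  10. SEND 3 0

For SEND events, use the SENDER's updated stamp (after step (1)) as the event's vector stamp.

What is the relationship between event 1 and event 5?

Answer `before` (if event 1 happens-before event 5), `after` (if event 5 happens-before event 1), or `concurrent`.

Answer: before

Derivation:
Initial: VV[0]=[0, 0, 0, 0]
Initial: VV[1]=[0, 0, 0, 0]
Initial: VV[2]=[0, 0, 0, 0]
Initial: VV[3]=[0, 0, 0, 0]
Event 1: SEND 2->1: VV[2][2]++ -> VV[2]=[0, 0, 1, 0], msg_vec=[0, 0, 1, 0]; VV[1]=max(VV[1],msg_vec) then VV[1][1]++ -> VV[1]=[0, 1, 1, 0]
Event 2: LOCAL 1: VV[1][1]++ -> VV[1]=[0, 2, 1, 0]
Event 3: LOCAL 1: VV[1][1]++ -> VV[1]=[0, 3, 1, 0]
Event 4: LOCAL 1: VV[1][1]++ -> VV[1]=[0, 4, 1, 0]
Event 5: LOCAL 2: VV[2][2]++ -> VV[2]=[0, 0, 2, 0]
Event 6: LOCAL 2: VV[2][2]++ -> VV[2]=[0, 0, 3, 0]
Event 7: LOCAL 1: VV[1][1]++ -> VV[1]=[0, 5, 1, 0]
Event 8: SEND 0->2: VV[0][0]++ -> VV[0]=[1, 0, 0, 0], msg_vec=[1, 0, 0, 0]; VV[2]=max(VV[2],msg_vec) then VV[2][2]++ -> VV[2]=[1, 0, 4, 0]
Event 9: LOCAL 3: VV[3][3]++ -> VV[3]=[0, 0, 0, 1]
Event 10: SEND 3->0: VV[3][3]++ -> VV[3]=[0, 0, 0, 2], msg_vec=[0, 0, 0, 2]; VV[0]=max(VV[0],msg_vec) then VV[0][0]++ -> VV[0]=[2, 0, 0, 2]
Event 1 stamp: [0, 0, 1, 0]
Event 5 stamp: [0, 0, 2, 0]
[0, 0, 1, 0] <= [0, 0, 2, 0]? True
[0, 0, 2, 0] <= [0, 0, 1, 0]? False
Relation: before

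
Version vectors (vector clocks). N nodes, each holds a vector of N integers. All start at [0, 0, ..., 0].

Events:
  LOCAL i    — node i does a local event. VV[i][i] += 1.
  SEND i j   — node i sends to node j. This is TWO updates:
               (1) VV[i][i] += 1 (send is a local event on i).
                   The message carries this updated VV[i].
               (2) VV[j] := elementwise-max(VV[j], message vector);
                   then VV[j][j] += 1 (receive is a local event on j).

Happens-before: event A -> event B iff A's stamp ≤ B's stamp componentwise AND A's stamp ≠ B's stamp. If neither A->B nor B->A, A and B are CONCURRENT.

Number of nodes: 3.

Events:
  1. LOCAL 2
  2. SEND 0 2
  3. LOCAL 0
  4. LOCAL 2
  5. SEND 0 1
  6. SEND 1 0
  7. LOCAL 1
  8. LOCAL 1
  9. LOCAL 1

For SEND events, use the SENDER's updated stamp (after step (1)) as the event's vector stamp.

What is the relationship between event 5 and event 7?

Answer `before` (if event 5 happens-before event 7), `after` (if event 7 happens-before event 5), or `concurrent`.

Answer: before

Derivation:
Initial: VV[0]=[0, 0, 0]
Initial: VV[1]=[0, 0, 0]
Initial: VV[2]=[0, 0, 0]
Event 1: LOCAL 2: VV[2][2]++ -> VV[2]=[0, 0, 1]
Event 2: SEND 0->2: VV[0][0]++ -> VV[0]=[1, 0, 0], msg_vec=[1, 0, 0]; VV[2]=max(VV[2],msg_vec) then VV[2][2]++ -> VV[2]=[1, 0, 2]
Event 3: LOCAL 0: VV[0][0]++ -> VV[0]=[2, 0, 0]
Event 4: LOCAL 2: VV[2][2]++ -> VV[2]=[1, 0, 3]
Event 5: SEND 0->1: VV[0][0]++ -> VV[0]=[3, 0, 0], msg_vec=[3, 0, 0]; VV[1]=max(VV[1],msg_vec) then VV[1][1]++ -> VV[1]=[3, 1, 0]
Event 6: SEND 1->0: VV[1][1]++ -> VV[1]=[3, 2, 0], msg_vec=[3, 2, 0]; VV[0]=max(VV[0],msg_vec) then VV[0][0]++ -> VV[0]=[4, 2, 0]
Event 7: LOCAL 1: VV[1][1]++ -> VV[1]=[3, 3, 0]
Event 8: LOCAL 1: VV[1][1]++ -> VV[1]=[3, 4, 0]
Event 9: LOCAL 1: VV[1][1]++ -> VV[1]=[3, 5, 0]
Event 5 stamp: [3, 0, 0]
Event 7 stamp: [3, 3, 0]
[3, 0, 0] <= [3, 3, 0]? True
[3, 3, 0] <= [3, 0, 0]? False
Relation: before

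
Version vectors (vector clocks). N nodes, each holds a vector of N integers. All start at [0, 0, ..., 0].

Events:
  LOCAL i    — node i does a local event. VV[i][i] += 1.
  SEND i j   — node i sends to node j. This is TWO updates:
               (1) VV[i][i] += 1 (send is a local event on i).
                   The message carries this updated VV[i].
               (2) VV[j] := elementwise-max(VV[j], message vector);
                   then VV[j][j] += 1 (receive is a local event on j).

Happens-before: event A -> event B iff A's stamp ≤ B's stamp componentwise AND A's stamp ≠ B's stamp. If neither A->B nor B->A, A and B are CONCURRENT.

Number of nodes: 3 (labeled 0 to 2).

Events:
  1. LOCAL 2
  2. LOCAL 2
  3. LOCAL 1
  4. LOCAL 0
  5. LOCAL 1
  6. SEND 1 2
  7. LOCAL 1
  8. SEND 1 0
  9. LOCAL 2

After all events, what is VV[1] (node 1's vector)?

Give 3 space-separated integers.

Answer: 0 5 0

Derivation:
Initial: VV[0]=[0, 0, 0]
Initial: VV[1]=[0, 0, 0]
Initial: VV[2]=[0, 0, 0]
Event 1: LOCAL 2: VV[2][2]++ -> VV[2]=[0, 0, 1]
Event 2: LOCAL 2: VV[2][2]++ -> VV[2]=[0, 0, 2]
Event 3: LOCAL 1: VV[1][1]++ -> VV[1]=[0, 1, 0]
Event 4: LOCAL 0: VV[0][0]++ -> VV[0]=[1, 0, 0]
Event 5: LOCAL 1: VV[1][1]++ -> VV[1]=[0, 2, 0]
Event 6: SEND 1->2: VV[1][1]++ -> VV[1]=[0, 3, 0], msg_vec=[0, 3, 0]; VV[2]=max(VV[2],msg_vec) then VV[2][2]++ -> VV[2]=[0, 3, 3]
Event 7: LOCAL 1: VV[1][1]++ -> VV[1]=[0, 4, 0]
Event 8: SEND 1->0: VV[1][1]++ -> VV[1]=[0, 5, 0], msg_vec=[0, 5, 0]; VV[0]=max(VV[0],msg_vec) then VV[0][0]++ -> VV[0]=[2, 5, 0]
Event 9: LOCAL 2: VV[2][2]++ -> VV[2]=[0, 3, 4]
Final vectors: VV[0]=[2, 5, 0]; VV[1]=[0, 5, 0]; VV[2]=[0, 3, 4]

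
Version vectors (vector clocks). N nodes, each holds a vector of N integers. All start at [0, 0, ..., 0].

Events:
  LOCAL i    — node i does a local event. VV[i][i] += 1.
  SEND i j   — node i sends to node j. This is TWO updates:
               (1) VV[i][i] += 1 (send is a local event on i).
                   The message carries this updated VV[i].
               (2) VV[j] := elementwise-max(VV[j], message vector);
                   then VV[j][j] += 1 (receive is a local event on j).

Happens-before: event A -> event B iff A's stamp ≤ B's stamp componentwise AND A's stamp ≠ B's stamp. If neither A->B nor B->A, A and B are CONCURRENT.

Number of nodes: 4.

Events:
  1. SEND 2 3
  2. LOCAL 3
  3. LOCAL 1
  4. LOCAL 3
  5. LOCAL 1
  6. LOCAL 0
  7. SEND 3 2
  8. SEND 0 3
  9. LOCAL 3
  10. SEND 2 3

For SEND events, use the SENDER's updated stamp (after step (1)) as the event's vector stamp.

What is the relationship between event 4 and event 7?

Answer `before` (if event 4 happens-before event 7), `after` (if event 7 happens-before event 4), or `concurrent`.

Initial: VV[0]=[0, 0, 0, 0]
Initial: VV[1]=[0, 0, 0, 0]
Initial: VV[2]=[0, 0, 0, 0]
Initial: VV[3]=[0, 0, 0, 0]
Event 1: SEND 2->3: VV[2][2]++ -> VV[2]=[0, 0, 1, 0], msg_vec=[0, 0, 1, 0]; VV[3]=max(VV[3],msg_vec) then VV[3][3]++ -> VV[3]=[0, 0, 1, 1]
Event 2: LOCAL 3: VV[3][3]++ -> VV[3]=[0, 0, 1, 2]
Event 3: LOCAL 1: VV[1][1]++ -> VV[1]=[0, 1, 0, 0]
Event 4: LOCAL 3: VV[3][3]++ -> VV[3]=[0, 0, 1, 3]
Event 5: LOCAL 1: VV[1][1]++ -> VV[1]=[0, 2, 0, 0]
Event 6: LOCAL 0: VV[0][0]++ -> VV[0]=[1, 0, 0, 0]
Event 7: SEND 3->2: VV[3][3]++ -> VV[3]=[0, 0, 1, 4], msg_vec=[0, 0, 1, 4]; VV[2]=max(VV[2],msg_vec) then VV[2][2]++ -> VV[2]=[0, 0, 2, 4]
Event 8: SEND 0->3: VV[0][0]++ -> VV[0]=[2, 0, 0, 0], msg_vec=[2, 0, 0, 0]; VV[3]=max(VV[3],msg_vec) then VV[3][3]++ -> VV[3]=[2, 0, 1, 5]
Event 9: LOCAL 3: VV[3][3]++ -> VV[3]=[2, 0, 1, 6]
Event 10: SEND 2->3: VV[2][2]++ -> VV[2]=[0, 0, 3, 4], msg_vec=[0, 0, 3, 4]; VV[3]=max(VV[3],msg_vec) then VV[3][3]++ -> VV[3]=[2, 0, 3, 7]
Event 4 stamp: [0, 0, 1, 3]
Event 7 stamp: [0, 0, 1, 4]
[0, 0, 1, 3] <= [0, 0, 1, 4]? True
[0, 0, 1, 4] <= [0, 0, 1, 3]? False
Relation: before

Answer: before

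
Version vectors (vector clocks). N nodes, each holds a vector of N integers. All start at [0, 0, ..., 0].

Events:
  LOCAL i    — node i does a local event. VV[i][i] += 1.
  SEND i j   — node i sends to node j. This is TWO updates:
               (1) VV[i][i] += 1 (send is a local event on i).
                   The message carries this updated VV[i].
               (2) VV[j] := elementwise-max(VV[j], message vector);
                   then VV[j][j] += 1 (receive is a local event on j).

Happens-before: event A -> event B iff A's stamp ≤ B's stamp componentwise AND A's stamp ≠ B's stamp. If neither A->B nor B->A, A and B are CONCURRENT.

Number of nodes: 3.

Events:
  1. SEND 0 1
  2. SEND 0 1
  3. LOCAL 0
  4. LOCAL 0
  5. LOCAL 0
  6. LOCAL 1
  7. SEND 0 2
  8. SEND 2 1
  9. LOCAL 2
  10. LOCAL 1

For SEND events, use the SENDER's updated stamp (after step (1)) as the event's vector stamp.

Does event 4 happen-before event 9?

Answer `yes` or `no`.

Initial: VV[0]=[0, 0, 0]
Initial: VV[1]=[0, 0, 0]
Initial: VV[2]=[0, 0, 0]
Event 1: SEND 0->1: VV[0][0]++ -> VV[0]=[1, 0, 0], msg_vec=[1, 0, 0]; VV[1]=max(VV[1],msg_vec) then VV[1][1]++ -> VV[1]=[1, 1, 0]
Event 2: SEND 0->1: VV[0][0]++ -> VV[0]=[2, 0, 0], msg_vec=[2, 0, 0]; VV[1]=max(VV[1],msg_vec) then VV[1][1]++ -> VV[1]=[2, 2, 0]
Event 3: LOCAL 0: VV[0][0]++ -> VV[0]=[3, 0, 0]
Event 4: LOCAL 0: VV[0][0]++ -> VV[0]=[4, 0, 0]
Event 5: LOCAL 0: VV[0][0]++ -> VV[0]=[5, 0, 0]
Event 6: LOCAL 1: VV[1][1]++ -> VV[1]=[2, 3, 0]
Event 7: SEND 0->2: VV[0][0]++ -> VV[0]=[6, 0, 0], msg_vec=[6, 0, 0]; VV[2]=max(VV[2],msg_vec) then VV[2][2]++ -> VV[2]=[6, 0, 1]
Event 8: SEND 2->1: VV[2][2]++ -> VV[2]=[6, 0, 2], msg_vec=[6, 0, 2]; VV[1]=max(VV[1],msg_vec) then VV[1][1]++ -> VV[1]=[6, 4, 2]
Event 9: LOCAL 2: VV[2][2]++ -> VV[2]=[6, 0, 3]
Event 10: LOCAL 1: VV[1][1]++ -> VV[1]=[6, 5, 2]
Event 4 stamp: [4, 0, 0]
Event 9 stamp: [6, 0, 3]
[4, 0, 0] <= [6, 0, 3]? True. Equal? False. Happens-before: True

Answer: yes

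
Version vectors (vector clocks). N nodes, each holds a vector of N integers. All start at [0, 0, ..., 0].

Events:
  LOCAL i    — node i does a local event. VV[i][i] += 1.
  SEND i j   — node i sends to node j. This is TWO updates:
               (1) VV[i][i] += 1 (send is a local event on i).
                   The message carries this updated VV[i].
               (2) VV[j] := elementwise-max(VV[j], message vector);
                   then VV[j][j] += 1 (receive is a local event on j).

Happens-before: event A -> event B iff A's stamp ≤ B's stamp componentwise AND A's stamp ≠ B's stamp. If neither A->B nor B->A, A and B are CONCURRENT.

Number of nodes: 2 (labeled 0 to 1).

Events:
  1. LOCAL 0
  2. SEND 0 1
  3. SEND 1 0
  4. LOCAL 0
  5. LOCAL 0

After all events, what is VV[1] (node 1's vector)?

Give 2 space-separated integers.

Initial: VV[0]=[0, 0]
Initial: VV[1]=[0, 0]
Event 1: LOCAL 0: VV[0][0]++ -> VV[0]=[1, 0]
Event 2: SEND 0->1: VV[0][0]++ -> VV[0]=[2, 0], msg_vec=[2, 0]; VV[1]=max(VV[1],msg_vec) then VV[1][1]++ -> VV[1]=[2, 1]
Event 3: SEND 1->0: VV[1][1]++ -> VV[1]=[2, 2], msg_vec=[2, 2]; VV[0]=max(VV[0],msg_vec) then VV[0][0]++ -> VV[0]=[3, 2]
Event 4: LOCAL 0: VV[0][0]++ -> VV[0]=[4, 2]
Event 5: LOCAL 0: VV[0][0]++ -> VV[0]=[5, 2]
Final vectors: VV[0]=[5, 2]; VV[1]=[2, 2]

Answer: 2 2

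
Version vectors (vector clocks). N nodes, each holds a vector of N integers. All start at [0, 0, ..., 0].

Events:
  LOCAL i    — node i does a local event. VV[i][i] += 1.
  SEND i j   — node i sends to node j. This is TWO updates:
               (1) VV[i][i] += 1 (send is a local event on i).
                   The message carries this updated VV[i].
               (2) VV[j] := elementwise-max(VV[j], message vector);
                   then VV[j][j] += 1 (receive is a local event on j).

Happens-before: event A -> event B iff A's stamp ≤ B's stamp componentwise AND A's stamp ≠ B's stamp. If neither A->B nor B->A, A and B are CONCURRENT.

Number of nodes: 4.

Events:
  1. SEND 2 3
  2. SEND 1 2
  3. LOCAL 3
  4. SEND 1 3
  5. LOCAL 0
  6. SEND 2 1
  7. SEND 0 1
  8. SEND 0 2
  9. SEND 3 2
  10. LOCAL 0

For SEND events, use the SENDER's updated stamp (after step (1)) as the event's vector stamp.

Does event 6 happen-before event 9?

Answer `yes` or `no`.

Initial: VV[0]=[0, 0, 0, 0]
Initial: VV[1]=[0, 0, 0, 0]
Initial: VV[2]=[0, 0, 0, 0]
Initial: VV[3]=[0, 0, 0, 0]
Event 1: SEND 2->3: VV[2][2]++ -> VV[2]=[0, 0, 1, 0], msg_vec=[0, 0, 1, 0]; VV[3]=max(VV[3],msg_vec) then VV[3][3]++ -> VV[3]=[0, 0, 1, 1]
Event 2: SEND 1->2: VV[1][1]++ -> VV[1]=[0, 1, 0, 0], msg_vec=[0, 1, 0, 0]; VV[2]=max(VV[2],msg_vec) then VV[2][2]++ -> VV[2]=[0, 1, 2, 0]
Event 3: LOCAL 3: VV[3][3]++ -> VV[3]=[0, 0, 1, 2]
Event 4: SEND 1->3: VV[1][1]++ -> VV[1]=[0, 2, 0, 0], msg_vec=[0, 2, 0, 0]; VV[3]=max(VV[3],msg_vec) then VV[3][3]++ -> VV[3]=[0, 2, 1, 3]
Event 5: LOCAL 0: VV[0][0]++ -> VV[0]=[1, 0, 0, 0]
Event 6: SEND 2->1: VV[2][2]++ -> VV[2]=[0, 1, 3, 0], msg_vec=[0, 1, 3, 0]; VV[1]=max(VV[1],msg_vec) then VV[1][1]++ -> VV[1]=[0, 3, 3, 0]
Event 7: SEND 0->1: VV[0][0]++ -> VV[0]=[2, 0, 0, 0], msg_vec=[2, 0, 0, 0]; VV[1]=max(VV[1],msg_vec) then VV[1][1]++ -> VV[1]=[2, 4, 3, 0]
Event 8: SEND 0->2: VV[0][0]++ -> VV[0]=[3, 0, 0, 0], msg_vec=[3, 0, 0, 0]; VV[2]=max(VV[2],msg_vec) then VV[2][2]++ -> VV[2]=[3, 1, 4, 0]
Event 9: SEND 3->2: VV[3][3]++ -> VV[3]=[0, 2, 1, 4], msg_vec=[0, 2, 1, 4]; VV[2]=max(VV[2],msg_vec) then VV[2][2]++ -> VV[2]=[3, 2, 5, 4]
Event 10: LOCAL 0: VV[0][0]++ -> VV[0]=[4, 0, 0, 0]
Event 6 stamp: [0, 1, 3, 0]
Event 9 stamp: [0, 2, 1, 4]
[0, 1, 3, 0] <= [0, 2, 1, 4]? False. Equal? False. Happens-before: False

Answer: no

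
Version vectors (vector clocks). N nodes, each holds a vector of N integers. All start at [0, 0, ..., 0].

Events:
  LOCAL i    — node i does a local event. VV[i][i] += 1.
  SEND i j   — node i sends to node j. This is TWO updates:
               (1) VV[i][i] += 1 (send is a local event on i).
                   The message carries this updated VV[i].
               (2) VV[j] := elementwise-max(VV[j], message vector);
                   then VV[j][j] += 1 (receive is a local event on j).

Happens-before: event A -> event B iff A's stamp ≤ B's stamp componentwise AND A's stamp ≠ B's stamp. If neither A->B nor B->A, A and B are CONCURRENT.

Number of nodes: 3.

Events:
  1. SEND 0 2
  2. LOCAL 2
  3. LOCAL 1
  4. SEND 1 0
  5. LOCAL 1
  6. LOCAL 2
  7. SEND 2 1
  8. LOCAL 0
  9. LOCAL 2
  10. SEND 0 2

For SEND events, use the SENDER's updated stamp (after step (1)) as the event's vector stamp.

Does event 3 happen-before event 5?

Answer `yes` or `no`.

Answer: yes

Derivation:
Initial: VV[0]=[0, 0, 0]
Initial: VV[1]=[0, 0, 0]
Initial: VV[2]=[0, 0, 0]
Event 1: SEND 0->2: VV[0][0]++ -> VV[0]=[1, 0, 0], msg_vec=[1, 0, 0]; VV[2]=max(VV[2],msg_vec) then VV[2][2]++ -> VV[2]=[1, 0, 1]
Event 2: LOCAL 2: VV[2][2]++ -> VV[2]=[1, 0, 2]
Event 3: LOCAL 1: VV[1][1]++ -> VV[1]=[0, 1, 0]
Event 4: SEND 1->0: VV[1][1]++ -> VV[1]=[0, 2, 0], msg_vec=[0, 2, 0]; VV[0]=max(VV[0],msg_vec) then VV[0][0]++ -> VV[0]=[2, 2, 0]
Event 5: LOCAL 1: VV[1][1]++ -> VV[1]=[0, 3, 0]
Event 6: LOCAL 2: VV[2][2]++ -> VV[2]=[1, 0, 3]
Event 7: SEND 2->1: VV[2][2]++ -> VV[2]=[1, 0, 4], msg_vec=[1, 0, 4]; VV[1]=max(VV[1],msg_vec) then VV[1][1]++ -> VV[1]=[1, 4, 4]
Event 8: LOCAL 0: VV[0][0]++ -> VV[0]=[3, 2, 0]
Event 9: LOCAL 2: VV[2][2]++ -> VV[2]=[1, 0, 5]
Event 10: SEND 0->2: VV[0][0]++ -> VV[0]=[4, 2, 0], msg_vec=[4, 2, 0]; VV[2]=max(VV[2],msg_vec) then VV[2][2]++ -> VV[2]=[4, 2, 6]
Event 3 stamp: [0, 1, 0]
Event 5 stamp: [0, 3, 0]
[0, 1, 0] <= [0, 3, 0]? True. Equal? False. Happens-before: True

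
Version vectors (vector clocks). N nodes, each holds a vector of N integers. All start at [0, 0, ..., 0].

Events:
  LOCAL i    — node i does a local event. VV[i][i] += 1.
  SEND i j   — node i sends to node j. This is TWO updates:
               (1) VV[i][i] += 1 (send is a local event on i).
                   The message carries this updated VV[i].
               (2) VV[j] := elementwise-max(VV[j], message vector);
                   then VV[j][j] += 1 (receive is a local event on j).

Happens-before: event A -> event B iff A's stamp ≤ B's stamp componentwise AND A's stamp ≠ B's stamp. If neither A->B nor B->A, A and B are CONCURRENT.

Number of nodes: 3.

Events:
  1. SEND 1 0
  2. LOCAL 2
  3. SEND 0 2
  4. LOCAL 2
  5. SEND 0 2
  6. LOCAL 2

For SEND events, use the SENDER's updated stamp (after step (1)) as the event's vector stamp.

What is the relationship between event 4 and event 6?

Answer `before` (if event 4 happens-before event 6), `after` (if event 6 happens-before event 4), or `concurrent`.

Initial: VV[0]=[0, 0, 0]
Initial: VV[1]=[0, 0, 0]
Initial: VV[2]=[0, 0, 0]
Event 1: SEND 1->0: VV[1][1]++ -> VV[1]=[0, 1, 0], msg_vec=[0, 1, 0]; VV[0]=max(VV[0],msg_vec) then VV[0][0]++ -> VV[0]=[1, 1, 0]
Event 2: LOCAL 2: VV[2][2]++ -> VV[2]=[0, 0, 1]
Event 3: SEND 0->2: VV[0][0]++ -> VV[0]=[2, 1, 0], msg_vec=[2, 1, 0]; VV[2]=max(VV[2],msg_vec) then VV[2][2]++ -> VV[2]=[2, 1, 2]
Event 4: LOCAL 2: VV[2][2]++ -> VV[2]=[2, 1, 3]
Event 5: SEND 0->2: VV[0][0]++ -> VV[0]=[3, 1, 0], msg_vec=[3, 1, 0]; VV[2]=max(VV[2],msg_vec) then VV[2][2]++ -> VV[2]=[3, 1, 4]
Event 6: LOCAL 2: VV[2][2]++ -> VV[2]=[3, 1, 5]
Event 4 stamp: [2, 1, 3]
Event 6 stamp: [3, 1, 5]
[2, 1, 3] <= [3, 1, 5]? True
[3, 1, 5] <= [2, 1, 3]? False
Relation: before

Answer: before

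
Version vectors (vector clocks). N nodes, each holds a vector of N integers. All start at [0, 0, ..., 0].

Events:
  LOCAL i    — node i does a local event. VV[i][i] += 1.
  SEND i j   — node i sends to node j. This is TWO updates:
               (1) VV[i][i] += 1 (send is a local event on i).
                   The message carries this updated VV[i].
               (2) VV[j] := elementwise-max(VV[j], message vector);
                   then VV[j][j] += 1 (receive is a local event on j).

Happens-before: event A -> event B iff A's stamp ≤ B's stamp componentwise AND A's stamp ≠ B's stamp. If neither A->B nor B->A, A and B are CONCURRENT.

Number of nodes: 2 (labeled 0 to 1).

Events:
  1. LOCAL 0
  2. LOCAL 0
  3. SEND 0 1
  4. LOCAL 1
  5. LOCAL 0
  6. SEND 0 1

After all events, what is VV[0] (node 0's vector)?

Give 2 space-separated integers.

Answer: 5 0

Derivation:
Initial: VV[0]=[0, 0]
Initial: VV[1]=[0, 0]
Event 1: LOCAL 0: VV[0][0]++ -> VV[0]=[1, 0]
Event 2: LOCAL 0: VV[0][0]++ -> VV[0]=[2, 0]
Event 3: SEND 0->1: VV[0][0]++ -> VV[0]=[3, 0], msg_vec=[3, 0]; VV[1]=max(VV[1],msg_vec) then VV[1][1]++ -> VV[1]=[3, 1]
Event 4: LOCAL 1: VV[1][1]++ -> VV[1]=[3, 2]
Event 5: LOCAL 0: VV[0][0]++ -> VV[0]=[4, 0]
Event 6: SEND 0->1: VV[0][0]++ -> VV[0]=[5, 0], msg_vec=[5, 0]; VV[1]=max(VV[1],msg_vec) then VV[1][1]++ -> VV[1]=[5, 3]
Final vectors: VV[0]=[5, 0]; VV[1]=[5, 3]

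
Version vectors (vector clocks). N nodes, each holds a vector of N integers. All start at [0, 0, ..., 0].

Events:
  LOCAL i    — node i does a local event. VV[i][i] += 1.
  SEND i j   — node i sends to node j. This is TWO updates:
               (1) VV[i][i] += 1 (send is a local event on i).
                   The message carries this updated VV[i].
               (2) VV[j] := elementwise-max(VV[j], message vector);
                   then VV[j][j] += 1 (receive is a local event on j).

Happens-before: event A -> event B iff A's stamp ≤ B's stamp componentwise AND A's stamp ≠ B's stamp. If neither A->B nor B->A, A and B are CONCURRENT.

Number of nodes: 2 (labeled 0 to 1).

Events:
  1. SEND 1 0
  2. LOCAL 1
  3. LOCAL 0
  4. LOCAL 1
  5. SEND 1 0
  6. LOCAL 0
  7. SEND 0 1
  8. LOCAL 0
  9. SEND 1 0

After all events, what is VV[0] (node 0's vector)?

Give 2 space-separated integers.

Initial: VV[0]=[0, 0]
Initial: VV[1]=[0, 0]
Event 1: SEND 1->0: VV[1][1]++ -> VV[1]=[0, 1], msg_vec=[0, 1]; VV[0]=max(VV[0],msg_vec) then VV[0][0]++ -> VV[0]=[1, 1]
Event 2: LOCAL 1: VV[1][1]++ -> VV[1]=[0, 2]
Event 3: LOCAL 0: VV[0][0]++ -> VV[0]=[2, 1]
Event 4: LOCAL 1: VV[1][1]++ -> VV[1]=[0, 3]
Event 5: SEND 1->0: VV[1][1]++ -> VV[1]=[0, 4], msg_vec=[0, 4]; VV[0]=max(VV[0],msg_vec) then VV[0][0]++ -> VV[0]=[3, 4]
Event 6: LOCAL 0: VV[0][0]++ -> VV[0]=[4, 4]
Event 7: SEND 0->1: VV[0][0]++ -> VV[0]=[5, 4], msg_vec=[5, 4]; VV[1]=max(VV[1],msg_vec) then VV[1][1]++ -> VV[1]=[5, 5]
Event 8: LOCAL 0: VV[0][0]++ -> VV[0]=[6, 4]
Event 9: SEND 1->0: VV[1][1]++ -> VV[1]=[5, 6], msg_vec=[5, 6]; VV[0]=max(VV[0],msg_vec) then VV[0][0]++ -> VV[0]=[7, 6]
Final vectors: VV[0]=[7, 6]; VV[1]=[5, 6]

Answer: 7 6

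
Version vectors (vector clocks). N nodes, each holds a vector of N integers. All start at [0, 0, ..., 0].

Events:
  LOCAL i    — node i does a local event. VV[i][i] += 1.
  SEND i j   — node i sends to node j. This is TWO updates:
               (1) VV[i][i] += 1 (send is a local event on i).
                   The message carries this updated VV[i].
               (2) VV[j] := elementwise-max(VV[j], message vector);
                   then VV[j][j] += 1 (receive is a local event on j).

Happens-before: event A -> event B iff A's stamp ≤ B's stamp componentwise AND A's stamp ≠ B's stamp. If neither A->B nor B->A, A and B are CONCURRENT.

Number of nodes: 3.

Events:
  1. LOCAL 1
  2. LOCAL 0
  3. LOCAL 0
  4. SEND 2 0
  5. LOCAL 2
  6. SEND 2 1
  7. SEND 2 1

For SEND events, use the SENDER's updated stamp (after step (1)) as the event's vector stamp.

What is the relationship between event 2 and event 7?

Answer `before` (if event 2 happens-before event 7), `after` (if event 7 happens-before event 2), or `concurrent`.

Answer: concurrent

Derivation:
Initial: VV[0]=[0, 0, 0]
Initial: VV[1]=[0, 0, 0]
Initial: VV[2]=[0, 0, 0]
Event 1: LOCAL 1: VV[1][1]++ -> VV[1]=[0, 1, 0]
Event 2: LOCAL 0: VV[0][0]++ -> VV[0]=[1, 0, 0]
Event 3: LOCAL 0: VV[0][0]++ -> VV[0]=[2, 0, 0]
Event 4: SEND 2->0: VV[2][2]++ -> VV[2]=[0, 0, 1], msg_vec=[0, 0, 1]; VV[0]=max(VV[0],msg_vec) then VV[0][0]++ -> VV[0]=[3, 0, 1]
Event 5: LOCAL 2: VV[2][2]++ -> VV[2]=[0, 0, 2]
Event 6: SEND 2->1: VV[2][2]++ -> VV[2]=[0, 0, 3], msg_vec=[0, 0, 3]; VV[1]=max(VV[1],msg_vec) then VV[1][1]++ -> VV[1]=[0, 2, 3]
Event 7: SEND 2->1: VV[2][2]++ -> VV[2]=[0, 0, 4], msg_vec=[0, 0, 4]; VV[1]=max(VV[1],msg_vec) then VV[1][1]++ -> VV[1]=[0, 3, 4]
Event 2 stamp: [1, 0, 0]
Event 7 stamp: [0, 0, 4]
[1, 0, 0] <= [0, 0, 4]? False
[0, 0, 4] <= [1, 0, 0]? False
Relation: concurrent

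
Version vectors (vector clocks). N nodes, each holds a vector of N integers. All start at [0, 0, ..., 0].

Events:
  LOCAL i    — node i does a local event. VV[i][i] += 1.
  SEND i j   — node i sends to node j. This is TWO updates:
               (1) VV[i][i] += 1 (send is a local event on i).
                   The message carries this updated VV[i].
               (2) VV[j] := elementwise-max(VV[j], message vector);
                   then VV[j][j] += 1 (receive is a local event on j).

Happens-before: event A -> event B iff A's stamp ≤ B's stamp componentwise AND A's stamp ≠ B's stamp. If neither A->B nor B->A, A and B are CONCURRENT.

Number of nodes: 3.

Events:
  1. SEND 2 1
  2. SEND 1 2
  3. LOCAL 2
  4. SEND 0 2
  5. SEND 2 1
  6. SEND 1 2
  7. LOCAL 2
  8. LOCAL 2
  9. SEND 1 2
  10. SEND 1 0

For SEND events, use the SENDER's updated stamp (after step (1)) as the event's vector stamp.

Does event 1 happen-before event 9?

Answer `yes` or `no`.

Initial: VV[0]=[0, 0, 0]
Initial: VV[1]=[0, 0, 0]
Initial: VV[2]=[0, 0, 0]
Event 1: SEND 2->1: VV[2][2]++ -> VV[2]=[0, 0, 1], msg_vec=[0, 0, 1]; VV[1]=max(VV[1],msg_vec) then VV[1][1]++ -> VV[1]=[0, 1, 1]
Event 2: SEND 1->2: VV[1][1]++ -> VV[1]=[0, 2, 1], msg_vec=[0, 2, 1]; VV[2]=max(VV[2],msg_vec) then VV[2][2]++ -> VV[2]=[0, 2, 2]
Event 3: LOCAL 2: VV[2][2]++ -> VV[2]=[0, 2, 3]
Event 4: SEND 0->2: VV[0][0]++ -> VV[0]=[1, 0, 0], msg_vec=[1, 0, 0]; VV[2]=max(VV[2],msg_vec) then VV[2][2]++ -> VV[2]=[1, 2, 4]
Event 5: SEND 2->1: VV[2][2]++ -> VV[2]=[1, 2, 5], msg_vec=[1, 2, 5]; VV[1]=max(VV[1],msg_vec) then VV[1][1]++ -> VV[1]=[1, 3, 5]
Event 6: SEND 1->2: VV[1][1]++ -> VV[1]=[1, 4, 5], msg_vec=[1, 4, 5]; VV[2]=max(VV[2],msg_vec) then VV[2][2]++ -> VV[2]=[1, 4, 6]
Event 7: LOCAL 2: VV[2][2]++ -> VV[2]=[1, 4, 7]
Event 8: LOCAL 2: VV[2][2]++ -> VV[2]=[1, 4, 8]
Event 9: SEND 1->2: VV[1][1]++ -> VV[1]=[1, 5, 5], msg_vec=[1, 5, 5]; VV[2]=max(VV[2],msg_vec) then VV[2][2]++ -> VV[2]=[1, 5, 9]
Event 10: SEND 1->0: VV[1][1]++ -> VV[1]=[1, 6, 5], msg_vec=[1, 6, 5]; VV[0]=max(VV[0],msg_vec) then VV[0][0]++ -> VV[0]=[2, 6, 5]
Event 1 stamp: [0, 0, 1]
Event 9 stamp: [1, 5, 5]
[0, 0, 1] <= [1, 5, 5]? True. Equal? False. Happens-before: True

Answer: yes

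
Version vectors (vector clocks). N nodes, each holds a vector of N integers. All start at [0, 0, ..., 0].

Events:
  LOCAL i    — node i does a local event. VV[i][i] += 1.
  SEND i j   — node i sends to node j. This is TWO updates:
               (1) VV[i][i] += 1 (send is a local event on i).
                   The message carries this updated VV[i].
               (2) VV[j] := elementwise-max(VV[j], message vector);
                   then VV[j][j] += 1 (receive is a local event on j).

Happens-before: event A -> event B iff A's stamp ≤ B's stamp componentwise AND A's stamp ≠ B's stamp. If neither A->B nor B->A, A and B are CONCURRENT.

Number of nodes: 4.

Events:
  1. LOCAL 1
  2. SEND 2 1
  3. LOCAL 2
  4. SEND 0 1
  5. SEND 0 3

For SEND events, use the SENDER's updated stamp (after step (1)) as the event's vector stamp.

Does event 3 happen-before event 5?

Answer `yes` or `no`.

Initial: VV[0]=[0, 0, 0, 0]
Initial: VV[1]=[0, 0, 0, 0]
Initial: VV[2]=[0, 0, 0, 0]
Initial: VV[3]=[0, 0, 0, 0]
Event 1: LOCAL 1: VV[1][1]++ -> VV[1]=[0, 1, 0, 0]
Event 2: SEND 2->1: VV[2][2]++ -> VV[2]=[0, 0, 1, 0], msg_vec=[0, 0, 1, 0]; VV[1]=max(VV[1],msg_vec) then VV[1][1]++ -> VV[1]=[0, 2, 1, 0]
Event 3: LOCAL 2: VV[2][2]++ -> VV[2]=[0, 0, 2, 0]
Event 4: SEND 0->1: VV[0][0]++ -> VV[0]=[1, 0, 0, 0], msg_vec=[1, 0, 0, 0]; VV[1]=max(VV[1],msg_vec) then VV[1][1]++ -> VV[1]=[1, 3, 1, 0]
Event 5: SEND 0->3: VV[0][0]++ -> VV[0]=[2, 0, 0, 0], msg_vec=[2, 0, 0, 0]; VV[3]=max(VV[3],msg_vec) then VV[3][3]++ -> VV[3]=[2, 0, 0, 1]
Event 3 stamp: [0, 0, 2, 0]
Event 5 stamp: [2, 0, 0, 0]
[0, 0, 2, 0] <= [2, 0, 0, 0]? False. Equal? False. Happens-before: False

Answer: no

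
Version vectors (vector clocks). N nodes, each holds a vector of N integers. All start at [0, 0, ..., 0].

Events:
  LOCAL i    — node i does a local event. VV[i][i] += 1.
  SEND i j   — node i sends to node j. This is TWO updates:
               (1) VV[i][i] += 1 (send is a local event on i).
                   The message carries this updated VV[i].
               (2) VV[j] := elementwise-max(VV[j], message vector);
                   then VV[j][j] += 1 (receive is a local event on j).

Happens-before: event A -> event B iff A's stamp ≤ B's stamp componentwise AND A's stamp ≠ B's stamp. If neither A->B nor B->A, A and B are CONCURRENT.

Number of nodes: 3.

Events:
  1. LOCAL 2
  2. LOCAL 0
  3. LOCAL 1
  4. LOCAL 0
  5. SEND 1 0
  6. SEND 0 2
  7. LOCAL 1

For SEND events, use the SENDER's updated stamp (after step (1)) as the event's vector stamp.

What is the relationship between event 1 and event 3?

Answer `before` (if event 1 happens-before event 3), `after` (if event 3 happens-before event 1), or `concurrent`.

Answer: concurrent

Derivation:
Initial: VV[0]=[0, 0, 0]
Initial: VV[1]=[0, 0, 0]
Initial: VV[2]=[0, 0, 0]
Event 1: LOCAL 2: VV[2][2]++ -> VV[2]=[0, 0, 1]
Event 2: LOCAL 0: VV[0][0]++ -> VV[0]=[1, 0, 0]
Event 3: LOCAL 1: VV[1][1]++ -> VV[1]=[0, 1, 0]
Event 4: LOCAL 0: VV[0][0]++ -> VV[0]=[2, 0, 0]
Event 5: SEND 1->0: VV[1][1]++ -> VV[1]=[0, 2, 0], msg_vec=[0, 2, 0]; VV[0]=max(VV[0],msg_vec) then VV[0][0]++ -> VV[0]=[3, 2, 0]
Event 6: SEND 0->2: VV[0][0]++ -> VV[0]=[4, 2, 0], msg_vec=[4, 2, 0]; VV[2]=max(VV[2],msg_vec) then VV[2][2]++ -> VV[2]=[4, 2, 2]
Event 7: LOCAL 1: VV[1][1]++ -> VV[1]=[0, 3, 0]
Event 1 stamp: [0, 0, 1]
Event 3 stamp: [0, 1, 0]
[0, 0, 1] <= [0, 1, 0]? False
[0, 1, 0] <= [0, 0, 1]? False
Relation: concurrent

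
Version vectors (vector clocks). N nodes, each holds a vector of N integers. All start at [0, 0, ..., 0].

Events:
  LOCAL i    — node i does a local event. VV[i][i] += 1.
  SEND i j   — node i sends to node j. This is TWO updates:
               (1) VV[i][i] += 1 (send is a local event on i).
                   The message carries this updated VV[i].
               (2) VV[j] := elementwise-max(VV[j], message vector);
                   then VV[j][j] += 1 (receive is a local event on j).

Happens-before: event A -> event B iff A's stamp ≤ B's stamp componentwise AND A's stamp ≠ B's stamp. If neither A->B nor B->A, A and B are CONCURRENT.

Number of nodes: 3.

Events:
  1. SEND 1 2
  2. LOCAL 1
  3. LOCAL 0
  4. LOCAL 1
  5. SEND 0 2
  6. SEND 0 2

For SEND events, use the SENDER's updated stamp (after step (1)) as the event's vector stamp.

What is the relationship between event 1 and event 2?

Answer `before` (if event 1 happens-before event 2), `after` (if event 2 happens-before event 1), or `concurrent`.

Answer: before

Derivation:
Initial: VV[0]=[0, 0, 0]
Initial: VV[1]=[0, 0, 0]
Initial: VV[2]=[0, 0, 0]
Event 1: SEND 1->2: VV[1][1]++ -> VV[1]=[0, 1, 0], msg_vec=[0, 1, 0]; VV[2]=max(VV[2],msg_vec) then VV[2][2]++ -> VV[2]=[0, 1, 1]
Event 2: LOCAL 1: VV[1][1]++ -> VV[1]=[0, 2, 0]
Event 3: LOCAL 0: VV[0][0]++ -> VV[0]=[1, 0, 0]
Event 4: LOCAL 1: VV[1][1]++ -> VV[1]=[0, 3, 0]
Event 5: SEND 0->2: VV[0][0]++ -> VV[0]=[2, 0, 0], msg_vec=[2, 0, 0]; VV[2]=max(VV[2],msg_vec) then VV[2][2]++ -> VV[2]=[2, 1, 2]
Event 6: SEND 0->2: VV[0][0]++ -> VV[0]=[3, 0, 0], msg_vec=[3, 0, 0]; VV[2]=max(VV[2],msg_vec) then VV[2][2]++ -> VV[2]=[3, 1, 3]
Event 1 stamp: [0, 1, 0]
Event 2 stamp: [0, 2, 0]
[0, 1, 0] <= [0, 2, 0]? True
[0, 2, 0] <= [0, 1, 0]? False
Relation: before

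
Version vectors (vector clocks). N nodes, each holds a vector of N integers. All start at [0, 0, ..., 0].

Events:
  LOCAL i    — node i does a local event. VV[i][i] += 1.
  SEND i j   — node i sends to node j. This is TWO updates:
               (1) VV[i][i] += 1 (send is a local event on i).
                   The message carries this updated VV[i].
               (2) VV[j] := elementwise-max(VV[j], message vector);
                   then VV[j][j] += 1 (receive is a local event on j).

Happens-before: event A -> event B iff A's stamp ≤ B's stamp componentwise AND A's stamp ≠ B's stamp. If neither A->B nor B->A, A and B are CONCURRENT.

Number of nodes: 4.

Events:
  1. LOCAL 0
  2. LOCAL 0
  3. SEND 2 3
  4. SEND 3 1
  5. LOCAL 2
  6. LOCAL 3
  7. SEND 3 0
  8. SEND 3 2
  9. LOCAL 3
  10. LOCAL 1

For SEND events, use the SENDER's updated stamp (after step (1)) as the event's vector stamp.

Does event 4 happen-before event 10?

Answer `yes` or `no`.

Initial: VV[0]=[0, 0, 0, 0]
Initial: VV[1]=[0, 0, 0, 0]
Initial: VV[2]=[0, 0, 0, 0]
Initial: VV[3]=[0, 0, 0, 0]
Event 1: LOCAL 0: VV[0][0]++ -> VV[0]=[1, 0, 0, 0]
Event 2: LOCAL 0: VV[0][0]++ -> VV[0]=[2, 0, 0, 0]
Event 3: SEND 2->3: VV[2][2]++ -> VV[2]=[0, 0, 1, 0], msg_vec=[0, 0, 1, 0]; VV[3]=max(VV[3],msg_vec) then VV[3][3]++ -> VV[3]=[0, 0, 1, 1]
Event 4: SEND 3->1: VV[3][3]++ -> VV[3]=[0, 0, 1, 2], msg_vec=[0, 0, 1, 2]; VV[1]=max(VV[1],msg_vec) then VV[1][1]++ -> VV[1]=[0, 1, 1, 2]
Event 5: LOCAL 2: VV[2][2]++ -> VV[2]=[0, 0, 2, 0]
Event 6: LOCAL 3: VV[3][3]++ -> VV[3]=[0, 0, 1, 3]
Event 7: SEND 3->0: VV[3][3]++ -> VV[3]=[0, 0, 1, 4], msg_vec=[0, 0, 1, 4]; VV[0]=max(VV[0],msg_vec) then VV[0][0]++ -> VV[0]=[3, 0, 1, 4]
Event 8: SEND 3->2: VV[3][3]++ -> VV[3]=[0, 0, 1, 5], msg_vec=[0, 0, 1, 5]; VV[2]=max(VV[2],msg_vec) then VV[2][2]++ -> VV[2]=[0, 0, 3, 5]
Event 9: LOCAL 3: VV[3][3]++ -> VV[3]=[0, 0, 1, 6]
Event 10: LOCAL 1: VV[1][1]++ -> VV[1]=[0, 2, 1, 2]
Event 4 stamp: [0, 0, 1, 2]
Event 10 stamp: [0, 2, 1, 2]
[0, 0, 1, 2] <= [0, 2, 1, 2]? True. Equal? False. Happens-before: True

Answer: yes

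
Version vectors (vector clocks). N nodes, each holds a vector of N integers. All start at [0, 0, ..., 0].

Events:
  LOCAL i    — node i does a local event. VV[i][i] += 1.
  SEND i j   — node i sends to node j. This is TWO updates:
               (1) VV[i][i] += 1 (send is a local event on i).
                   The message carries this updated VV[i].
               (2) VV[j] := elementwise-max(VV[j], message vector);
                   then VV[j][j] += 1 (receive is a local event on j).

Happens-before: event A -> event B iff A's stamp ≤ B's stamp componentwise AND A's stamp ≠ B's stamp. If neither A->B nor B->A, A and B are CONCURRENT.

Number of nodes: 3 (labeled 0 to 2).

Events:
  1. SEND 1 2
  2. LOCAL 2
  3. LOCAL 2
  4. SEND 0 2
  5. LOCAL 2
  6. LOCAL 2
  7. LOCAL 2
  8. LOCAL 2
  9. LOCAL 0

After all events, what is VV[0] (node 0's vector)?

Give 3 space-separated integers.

Answer: 2 0 0

Derivation:
Initial: VV[0]=[0, 0, 0]
Initial: VV[1]=[0, 0, 0]
Initial: VV[2]=[0, 0, 0]
Event 1: SEND 1->2: VV[1][1]++ -> VV[1]=[0, 1, 0], msg_vec=[0, 1, 0]; VV[2]=max(VV[2],msg_vec) then VV[2][2]++ -> VV[2]=[0, 1, 1]
Event 2: LOCAL 2: VV[2][2]++ -> VV[2]=[0, 1, 2]
Event 3: LOCAL 2: VV[2][2]++ -> VV[2]=[0, 1, 3]
Event 4: SEND 0->2: VV[0][0]++ -> VV[0]=[1, 0, 0], msg_vec=[1, 0, 0]; VV[2]=max(VV[2],msg_vec) then VV[2][2]++ -> VV[2]=[1, 1, 4]
Event 5: LOCAL 2: VV[2][2]++ -> VV[2]=[1, 1, 5]
Event 6: LOCAL 2: VV[2][2]++ -> VV[2]=[1, 1, 6]
Event 7: LOCAL 2: VV[2][2]++ -> VV[2]=[1, 1, 7]
Event 8: LOCAL 2: VV[2][2]++ -> VV[2]=[1, 1, 8]
Event 9: LOCAL 0: VV[0][0]++ -> VV[0]=[2, 0, 0]
Final vectors: VV[0]=[2, 0, 0]; VV[1]=[0, 1, 0]; VV[2]=[1, 1, 8]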